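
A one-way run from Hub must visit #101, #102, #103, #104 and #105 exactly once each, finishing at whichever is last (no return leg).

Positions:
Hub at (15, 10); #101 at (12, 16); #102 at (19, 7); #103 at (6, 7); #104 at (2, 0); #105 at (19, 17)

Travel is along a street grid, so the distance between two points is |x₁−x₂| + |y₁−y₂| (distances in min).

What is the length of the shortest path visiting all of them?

51 min — the minimum one-way total.

There are 5! = 120 possible orderings.
Hub→#101→#102→#103→#104→#105: 9+16+13+11+34 = 83
Hub→#101→#102→#103→#105→#104: 9+16+13+23+34 = 95
Hub→#101→#102→#104→#103→#105: 9+16+24+11+23 = 83
Hub→#101→#102→#104→#105→#103: 9+16+24+34+23 = 106
Hub→#101→#102→#105→#103→#104: 9+16+10+23+11 = 69
Hub→#101→#102→#105→#104→#103: 9+16+10+34+11 = 80
Hub→#101→#103→#102→#104→#105: 9+15+13+24+34 = 95
Hub→#101→#103→#102→#105→#104: 9+15+13+10+34 = 81
Hub→#101→#103→#104→#102→#105: 9+15+11+24+10 = 69
Hub→#101→#103→#104→#105→#102: 9+15+11+34+10 = 79
Hub→#101→#103→#105→#102→#104: 9+15+23+10+24 = 81
Hub→#101→#103→#105→#104→#102: 9+15+23+34+24 = 105
Hub→#101→#104→#102→#103→#105: 9+26+24+13+23 = 95
Hub→#101→#104→#102→#105→#103: 9+26+24+10+23 = 92
… (106 more)
Hub→#101→#105→#102→#103→#104: 9+8+10+13+11 = 51  ← best
The minimum is 51.
One shortest path: Hub → #101 → #105 → #102 → #103 → #104.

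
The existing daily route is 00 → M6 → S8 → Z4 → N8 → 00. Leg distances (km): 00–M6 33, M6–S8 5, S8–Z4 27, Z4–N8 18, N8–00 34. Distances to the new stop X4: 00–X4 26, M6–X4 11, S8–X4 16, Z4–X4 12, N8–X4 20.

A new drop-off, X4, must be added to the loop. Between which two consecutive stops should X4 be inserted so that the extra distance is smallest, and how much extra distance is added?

+1 km — insert X4 between S8 and Z4.

Insertion cost between consecutive stops i–j is d(i,X4) + d(X4,j) − d(i,j):
  between 00 and M6: 26 + 11 − 33 = 4
  between M6 and S8: 11 + 16 − 5 = 22
  between S8 and Z4: 16 + 12 − 27 = 1
  between Z4 and N8: 12 + 20 − 18 = 14
  between N8 and 00: 20 + 26 − 34 = 12
Cheapest insertion is between S8 and Z4, adding 1.
New total = 117 + 1 = 118.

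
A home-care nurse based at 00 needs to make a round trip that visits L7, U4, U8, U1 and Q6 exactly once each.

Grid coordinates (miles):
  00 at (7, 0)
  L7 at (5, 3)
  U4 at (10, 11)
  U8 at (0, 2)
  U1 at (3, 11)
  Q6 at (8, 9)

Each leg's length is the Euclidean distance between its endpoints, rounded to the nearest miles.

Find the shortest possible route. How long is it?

There are 60 distinct closed tours to check (reversals are equivalent).
00 - L7 - U4 - U8 - U1 - Q6 - 00: 4+9+13+9+5+9 = 49
00 - L7 - U4 - U8 - Q6 - U1 - 00: 4+9+13+11+5+12 = 54
00 - L7 - U4 - U1 - U8 - Q6 - 00: 4+9+7+9+11+9 = 49
00 - L7 - U4 - U1 - Q6 - U8 - 00: 4+9+7+5+11+7 = 43
00 - L7 - U4 - Q6 - U8 - U1 - 00: 4+9+3+11+9+12 = 48
00 - L7 - U4 - Q6 - U1 - U8 - 00: 4+9+3+5+9+7 = 37
00 - L7 - U8 - U4 - U1 - Q6 - 00: 4+5+13+7+5+9 = 43
00 - L7 - U8 - U4 - Q6 - U1 - 00: 4+5+13+3+5+12 = 42
00 - L7 - U8 - U1 - U4 - Q6 - 00: 4+5+9+7+3+9 = 37
00 - L7 - U8 - U1 - Q6 - U4 - 00: 4+5+9+5+3+11 = 37
00 - L7 - U8 - Q6 - U4 - U1 - 00: 4+5+11+3+7+12 = 42
00 - L7 - U8 - Q6 - U1 - U4 - 00: 4+5+11+5+7+11 = 43
00 - L7 - U1 - U4 - U8 - Q6 - 00: 4+8+7+13+11+9 = 52
00 - L7 - U1 - U4 - Q6 - U8 - 00: 4+8+7+3+11+7 = 40
… (46 more)
The minimum is 37.
One optimal route: 00 → L7 → U4 → Q6 → U1 → U8 → 00 (or its reverse).

37 miles — the shortest possible round trip.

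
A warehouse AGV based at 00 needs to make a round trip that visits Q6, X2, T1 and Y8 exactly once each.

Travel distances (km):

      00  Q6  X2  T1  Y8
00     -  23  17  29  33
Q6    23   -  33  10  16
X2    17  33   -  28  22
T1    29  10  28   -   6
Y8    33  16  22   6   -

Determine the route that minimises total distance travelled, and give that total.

Shortest round trip = 78 km.

There are 12 distinct closed tours to check (reversals are equivalent).
00 - Q6 - X2 - T1 - Y8 - 00: 23+33+28+6+33 = 123
00 - Q6 - X2 - Y8 - T1 - 00: 23+33+22+6+29 = 113
00 - Q6 - T1 - X2 - Y8 - 00: 23+10+28+22+33 = 116
00 - Q6 - T1 - Y8 - X2 - 00: 23+10+6+22+17 = 78
00 - Q6 - Y8 - X2 - T1 - 00: 23+16+22+28+29 = 118
00 - Q6 - Y8 - T1 - X2 - 00: 23+16+6+28+17 = 90
00 - X2 - Q6 - T1 - Y8 - 00: 17+33+10+6+33 = 99
00 - X2 - Q6 - Y8 - T1 - 00: 17+33+16+6+29 = 101
00 - X2 - T1 - Q6 - Y8 - 00: 17+28+10+16+33 = 104
00 - X2 - Y8 - Q6 - T1 - 00: 17+22+16+10+29 = 94
00 - T1 - Q6 - X2 - Y8 - 00: 29+10+33+22+33 = 127
00 - T1 - X2 - Q6 - Y8 - 00: 29+28+33+16+33 = 139
The minimum is 78.
One optimal route: 00 → Q6 → T1 → Y8 → X2 → 00 (or its reverse).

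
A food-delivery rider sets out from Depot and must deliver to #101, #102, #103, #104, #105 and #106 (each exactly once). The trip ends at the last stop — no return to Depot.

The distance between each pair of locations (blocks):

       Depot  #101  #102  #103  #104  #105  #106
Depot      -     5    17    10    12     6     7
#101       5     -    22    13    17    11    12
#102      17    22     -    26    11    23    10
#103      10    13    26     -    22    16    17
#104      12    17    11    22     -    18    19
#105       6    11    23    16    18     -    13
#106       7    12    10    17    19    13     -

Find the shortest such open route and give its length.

Shortest open route: 68 blocks.

There are 6! = 720 possible orderings.
Depot → #101 → #102 → #103 → #104 → #105 → #106: 5+22+26+22+18+13 = 106
Depot → #101 → #102 → #103 → #104 → #106 → #105: 5+22+26+22+19+13 = 107
Depot → #101 → #102 → #103 → #105 → #104 → #106: 5+22+26+16+18+19 = 106
Depot → #101 → #102 → #103 → #105 → #106 → #104: 5+22+26+16+13+19 = 101
Depot → #101 → #102 → #103 → #106 → #104 → #105: 5+22+26+17+19+18 = 107
Depot → #101 → #102 → #103 → #106 → #105 → #104: 5+22+26+17+13+18 = 101
Depot → #101 → #102 → #104 → #103 → #105 → #106: 5+22+11+22+16+13 = 89
Depot → #101 → #102 → #104 → #103 → #106 → #105: 5+22+11+22+17+13 = 90
… (712 more)
Depot → #101 → #103 → #105 → #106 → #102 → #104: 5+13+16+13+10+11 = 68  ← best
The minimum is 68.
One shortest path: Depot → #101 → #103 → #105 → #106 → #102 → #104.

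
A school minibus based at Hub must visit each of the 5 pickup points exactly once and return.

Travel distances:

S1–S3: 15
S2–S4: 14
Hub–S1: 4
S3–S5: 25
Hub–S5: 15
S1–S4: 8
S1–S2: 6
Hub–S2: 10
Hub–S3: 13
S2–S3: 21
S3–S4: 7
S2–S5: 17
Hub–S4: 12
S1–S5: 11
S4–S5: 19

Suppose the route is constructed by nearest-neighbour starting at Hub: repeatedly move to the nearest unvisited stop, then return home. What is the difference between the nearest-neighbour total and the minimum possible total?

From Hub: S1=4, S2=10, S4=12, S3=13, S5=15 → choose S1 (4).
From S1: S2=6, S4=8, S5=11, S3=15 → choose S2 (6).
From S2: S4=14, S5=17, S3=21 → choose S4 (14).
From S4: S3=7, S5=19 → choose S3 (7).
From S3: S5=25 → choose S5 (25).
NN route Hub → S1 → S2 → S4 → S3 → S5 → Hub costs 71.
Optimal: Hub → S1 → S2 → S5 → S4 → S3 → Hub costs 66 (by enumerating all 60 distinct tours).
Excess = 71 − 66 = 5.

Excess over optimum: 5.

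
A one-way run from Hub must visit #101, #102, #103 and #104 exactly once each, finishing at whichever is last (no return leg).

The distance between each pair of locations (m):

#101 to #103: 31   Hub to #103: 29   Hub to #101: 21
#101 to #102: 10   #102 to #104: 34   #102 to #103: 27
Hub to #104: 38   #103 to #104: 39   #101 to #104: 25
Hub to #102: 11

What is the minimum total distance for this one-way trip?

There are 4! = 24 possible orderings.
Hub - #101 - #102 - #103 - #104: 21+10+27+39 = 97
Hub - #101 - #102 - #104 - #103: 21+10+34+39 = 104
Hub - #101 - #103 - #102 - #104: 21+31+27+34 = 113
Hub - #101 - #103 - #104 - #102: 21+31+39+34 = 125
Hub - #101 - #104 - #102 - #103: 21+25+34+27 = 107
Hub - #101 - #104 - #103 - #102: 21+25+39+27 = 112
Hub - #102 - #101 - #103 - #104: 11+10+31+39 = 91
Hub - #102 - #101 - #104 - #103: 11+10+25+39 = 85
Hub - #102 - #103 - #101 - #104: 11+27+31+25 = 94
Hub - #102 - #103 - #104 - #101: 11+27+39+25 = 102
Hub - #102 - #104 - #101 - #103: 11+34+25+31 = 101
Hub - #102 - #104 - #103 - #101: 11+34+39+31 = 115
Hub - #103 - #101 - #102 - #104: 29+31+10+34 = 104
Hub - #103 - #101 - #104 - #102: 29+31+25+34 = 119
… (10 more)
The minimum is 85.
One shortest path: Hub → #102 → #101 → #104 → #103.

Minimum one-way distance = 85 m.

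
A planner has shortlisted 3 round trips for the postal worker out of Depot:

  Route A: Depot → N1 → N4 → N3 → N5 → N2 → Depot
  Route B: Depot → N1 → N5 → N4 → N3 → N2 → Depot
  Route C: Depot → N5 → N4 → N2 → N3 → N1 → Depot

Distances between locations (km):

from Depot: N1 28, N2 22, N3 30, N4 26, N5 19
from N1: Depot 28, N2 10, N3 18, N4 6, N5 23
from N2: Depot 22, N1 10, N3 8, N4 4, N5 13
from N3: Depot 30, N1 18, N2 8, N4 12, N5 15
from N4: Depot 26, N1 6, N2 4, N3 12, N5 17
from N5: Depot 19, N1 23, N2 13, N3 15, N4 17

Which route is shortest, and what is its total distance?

94 km — Route C is the shortest.

Route A: 28 + 6 + 12 + 15 + 13 + 22 = 96
Route B: 28 + 23 + 17 + 12 + 8 + 22 = 110
Route C: 19 + 17 + 4 + 8 + 18 + 28 = 94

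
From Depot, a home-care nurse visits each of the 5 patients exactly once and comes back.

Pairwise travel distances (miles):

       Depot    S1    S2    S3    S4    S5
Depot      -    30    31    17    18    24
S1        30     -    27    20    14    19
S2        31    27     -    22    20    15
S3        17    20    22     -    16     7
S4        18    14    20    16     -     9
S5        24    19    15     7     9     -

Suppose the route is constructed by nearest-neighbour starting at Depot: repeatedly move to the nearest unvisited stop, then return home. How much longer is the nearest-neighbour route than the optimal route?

From Depot: S3=17, S4=18, S5=24, S1=30, S2=31 → choose S3 (17).
From S3: S5=7, S4=16, S1=20, S2=22 → choose S5 (7).
From S5: S4=9, S2=15, S1=19 → choose S4 (9).
From S4: S1=14, S2=20 → choose S1 (14).
From S1: S2=27 → choose S2 (27).
NN route Depot → S3 → S5 → S4 → S1 → S2 → Depot costs 105.
Optimal: Depot → S3 → S5 → S2 → S1 → S4 → Depot costs 98 (by enumerating all 60 distinct tours).
Excess = 105 − 98 = 7.

The nearest-neighbour route is 7 miles longer than optimal.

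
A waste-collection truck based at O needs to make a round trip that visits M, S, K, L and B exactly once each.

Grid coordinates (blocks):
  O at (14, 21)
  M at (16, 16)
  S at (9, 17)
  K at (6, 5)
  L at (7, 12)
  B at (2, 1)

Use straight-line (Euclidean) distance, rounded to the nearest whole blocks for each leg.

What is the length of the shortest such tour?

Minimum total distance: 49 blocks.

There are 60 distinct closed tours to check (reversals are equivalent).
O → M → S → K → L → B → O: 5+7+12+7+12+23 = 66
O → M → S → K → B → L → O: 5+7+12+6+12+11 = 53
O → M → S → L → K → B → O: 5+7+5+7+6+23 = 53
O → M → S → L → B → K → O: 5+7+5+12+6+18 = 53
O → M → S → B → K → L → O: 5+7+17+6+7+11 = 53
O → M → S → B → L → K → O: 5+7+17+12+7+18 = 66
O → M → K → S → L → B → O: 5+15+12+5+12+23 = 72
O → M → K → S → B → L → O: 5+15+12+17+12+11 = 72
O → M → K → L → S → B → O: 5+15+7+5+17+23 = 72
O → M → K → L → B → S → O: 5+15+7+12+17+6 = 62
O → M → K → B → S → L → O: 5+15+6+17+5+11 = 59
O → M → K → B → L → S → O: 5+15+6+12+5+6 = 49
O → M → L → S → K → B → O: 5+10+5+12+6+23 = 61
O → M → L → S → B → K → O: 5+10+5+17+6+18 = 61
… (46 more)
The minimum is 49.
One optimal route: O → M → K → B → L → S → O (or its reverse).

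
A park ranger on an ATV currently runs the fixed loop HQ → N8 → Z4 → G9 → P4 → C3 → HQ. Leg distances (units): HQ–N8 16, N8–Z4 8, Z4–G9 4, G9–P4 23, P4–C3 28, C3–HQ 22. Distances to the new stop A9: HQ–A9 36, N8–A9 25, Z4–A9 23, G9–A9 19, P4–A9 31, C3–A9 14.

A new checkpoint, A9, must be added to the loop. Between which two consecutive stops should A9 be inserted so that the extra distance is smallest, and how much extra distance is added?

Minimum extra distance: 17, inserting A9 between P4 and C3.

Insertion cost between consecutive stops i–j is d(i,A9) + d(A9,j) − d(i,j):
  between HQ and N8: 36 + 25 − 16 = 45
  between N8 and Z4: 25 + 23 − 8 = 40
  between Z4 and G9: 23 + 19 − 4 = 38
  between G9 and P4: 19 + 31 − 23 = 27
  between P4 and C3: 31 + 14 − 28 = 17
  between C3 and HQ: 14 + 36 − 22 = 28
Cheapest insertion is between P4 and C3, adding 17.
New total = 101 + 17 = 118.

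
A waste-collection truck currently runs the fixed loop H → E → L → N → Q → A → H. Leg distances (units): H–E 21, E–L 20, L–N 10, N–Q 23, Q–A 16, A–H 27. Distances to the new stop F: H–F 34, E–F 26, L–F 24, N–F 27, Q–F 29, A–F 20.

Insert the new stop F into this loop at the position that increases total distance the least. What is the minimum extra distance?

+27 — insert F between A and H.

Insertion cost between consecutive stops i–j is d(i,F) + d(F,j) − d(i,j):
  between H and E: 34 + 26 − 21 = 39
  between E and L: 26 + 24 − 20 = 30
  between L and N: 24 + 27 − 10 = 41
  between N and Q: 27 + 29 − 23 = 33
  between Q and A: 29 + 20 − 16 = 33
  between A and H: 20 + 34 − 27 = 27
Cheapest insertion is between A and H, adding 27.
New total = 117 + 27 = 144.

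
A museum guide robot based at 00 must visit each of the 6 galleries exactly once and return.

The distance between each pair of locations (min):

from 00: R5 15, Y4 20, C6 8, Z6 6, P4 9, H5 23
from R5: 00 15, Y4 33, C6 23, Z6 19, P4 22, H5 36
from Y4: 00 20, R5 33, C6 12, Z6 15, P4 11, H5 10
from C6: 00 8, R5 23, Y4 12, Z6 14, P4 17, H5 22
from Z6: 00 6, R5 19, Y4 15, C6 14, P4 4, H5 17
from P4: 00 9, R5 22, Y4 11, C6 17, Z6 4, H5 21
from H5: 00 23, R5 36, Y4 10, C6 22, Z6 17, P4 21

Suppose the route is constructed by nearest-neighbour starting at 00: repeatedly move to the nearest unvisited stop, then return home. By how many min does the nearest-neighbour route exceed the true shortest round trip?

The nearest-neighbour route is 3 min longer than optimal.

From 00: Z6=6, C6=8, P4=9, R5=15, Y4=20, H5=23 → choose Z6 (6).
From Z6: P4=4, C6=14, Y4=15, H5=17, R5=19 → choose P4 (4).
From P4: Y4=11, C6=17, H5=21, R5=22 → choose Y4 (11).
From Y4: H5=10, C6=12, R5=33 → choose H5 (10).
From H5: C6=22, R5=36 → choose C6 (22).
From C6: R5=23 → choose R5 (23).
NN route 00 → Z6 → P4 → Y4 → H5 → C6 → R5 → 00 costs 91.
Optimal: 00 → R5 → P4 → Z6 → H5 → Y4 → C6 → 00 costs 88 (by enumerating all 360 distinct tours).
Excess = 91 − 88 = 3.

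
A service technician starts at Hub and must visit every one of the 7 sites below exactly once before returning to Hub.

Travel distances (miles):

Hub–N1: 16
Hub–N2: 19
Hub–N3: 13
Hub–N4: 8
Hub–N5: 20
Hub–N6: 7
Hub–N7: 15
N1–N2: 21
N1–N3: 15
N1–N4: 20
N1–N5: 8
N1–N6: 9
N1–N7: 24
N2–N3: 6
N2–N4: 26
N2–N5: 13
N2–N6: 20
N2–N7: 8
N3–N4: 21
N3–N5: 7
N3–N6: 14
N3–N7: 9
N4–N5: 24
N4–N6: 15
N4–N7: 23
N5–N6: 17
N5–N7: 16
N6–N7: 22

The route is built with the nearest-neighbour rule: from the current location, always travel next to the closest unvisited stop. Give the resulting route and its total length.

76 miles along Hub → N6 → N1 → N5 → N3 → N2 → N7 → N4 → Hub.

At Hub the remaining stops are N6 7, N4 8, N3 13, N7 15, N1 16, N2 19, N5 20; go to N6.
At N6 the remaining stops are N1 9, N3 14, N4 15, N5 17, N2 20, N7 22; go to N1.
At N1 the remaining stops are N5 8, N3 15, N4 20, N2 21, N7 24; go to N5.
At N5 the remaining stops are N3 7, N2 13, N7 16, N4 24; go to N3.
At N3 the remaining stops are N2 6, N7 9, N4 21; go to N2.
At N2 the remaining stops are N7 8, N4 26; go to N7.
At N7 the remaining stops are N4 23; go to N4.
Return N4→Hub: 8.
Total = 7 + 9 + 8 + 7 + 6 + 8 + 23 + 8 = 76.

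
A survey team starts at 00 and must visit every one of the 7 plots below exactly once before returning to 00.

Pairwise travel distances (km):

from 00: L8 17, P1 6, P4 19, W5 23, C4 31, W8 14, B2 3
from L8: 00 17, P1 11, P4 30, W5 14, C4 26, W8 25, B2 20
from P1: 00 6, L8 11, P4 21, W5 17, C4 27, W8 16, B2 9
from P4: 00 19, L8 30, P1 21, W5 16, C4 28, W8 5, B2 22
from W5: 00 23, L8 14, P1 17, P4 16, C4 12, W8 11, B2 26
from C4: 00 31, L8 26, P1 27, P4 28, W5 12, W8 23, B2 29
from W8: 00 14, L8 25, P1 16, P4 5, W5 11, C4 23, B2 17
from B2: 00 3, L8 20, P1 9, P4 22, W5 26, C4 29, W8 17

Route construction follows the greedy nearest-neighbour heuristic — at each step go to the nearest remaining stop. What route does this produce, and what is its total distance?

At 00 the remaining stops are B2 3, P1 6, W8 14, L8 17, P4 19, W5 23, C4 31; go to B2.
At B2 the remaining stops are P1 9, W8 17, L8 20, P4 22, W5 26, C4 29; go to P1.
At P1 the remaining stops are L8 11, W8 16, W5 17, P4 21, C4 27; go to L8.
At L8 the remaining stops are W5 14, W8 25, C4 26, P4 30; go to W5.
At W5 the remaining stops are W8 11, C4 12, P4 16; go to W8.
At W8 the remaining stops are P4 5, C4 23; go to P4.
At P4 the remaining stops are C4 28; go to C4.
Return C4→00: 31.
Total = 3 + 9 + 11 + 14 + 11 + 5 + 28 + 31 = 112.

Nearest-neighbour total = 112 km; route 00 → B2 → P1 → L8 → W5 → W8 → P4 → C4 → 00.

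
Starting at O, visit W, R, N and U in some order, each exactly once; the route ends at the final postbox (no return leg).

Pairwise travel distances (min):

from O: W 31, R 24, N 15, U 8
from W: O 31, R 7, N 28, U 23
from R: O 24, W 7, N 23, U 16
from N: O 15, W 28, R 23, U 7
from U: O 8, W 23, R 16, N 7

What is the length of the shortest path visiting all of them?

Shortest open route: 45 min.

There are 4! = 24 possible orderings.
O → W → R → N → U: 31+7+23+7 = 68
O → W → R → U → N: 31+7+16+7 = 61
O → W → N → R → U: 31+28+23+16 = 98
O → W → N → U → R: 31+28+7+16 = 82
O → W → U → R → N: 31+23+16+23 = 93
O → W → U → N → R: 31+23+7+23 = 84
O → R → W → N → U: 24+7+28+7 = 66
O → R → W → U → N: 24+7+23+7 = 61
O → R → N → W → U: 24+23+28+23 = 98
O → R → N → U → W: 24+23+7+23 = 77
O → R → U → W → N: 24+16+23+28 = 91
O → R → U → N → W: 24+16+7+28 = 75
O → N → W → R → U: 15+28+7+16 = 66
O → N → W → U → R: 15+28+23+16 = 82
… (10 more)
O → N → U → R → W: 15+7+16+7 = 45  ← best
The minimum is 45.
One shortest path: O → N → U → R → W.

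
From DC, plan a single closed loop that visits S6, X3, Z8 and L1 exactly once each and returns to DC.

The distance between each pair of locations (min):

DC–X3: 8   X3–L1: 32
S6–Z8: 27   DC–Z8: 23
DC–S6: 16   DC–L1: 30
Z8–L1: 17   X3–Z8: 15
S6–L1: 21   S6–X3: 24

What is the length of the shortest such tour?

With 4 stops there are 4!/2 = 12 distinct round trips (a route and its reverse cost the same).
DC→S6→X3→Z8→L1→DC: 16+24+15+17+30 = 102
DC→S6→X3→L1→Z8→DC: 16+24+32+17+23 = 112
DC→S6→Z8→X3→L1→DC: 16+27+15+32+30 = 120
DC→S6→Z8→L1→X3→DC: 16+27+17+32+8 = 100
DC→S6→L1→X3→Z8→DC: 16+21+32+15+23 = 107
DC→S6→L1→Z8→X3→DC: 16+21+17+15+8 = 77
DC→X3→S6→Z8→L1→DC: 8+24+27+17+30 = 106
DC→X3→S6→L1→Z8→DC: 8+24+21+17+23 = 93
DC→X3→Z8→S6→L1→DC: 8+15+27+21+30 = 101
DC→X3→L1→S6→Z8→DC: 8+32+21+27+23 = 111
DC→Z8→S6→X3→L1→DC: 23+27+24+32+30 = 136
DC→Z8→X3→S6→L1→DC: 23+15+24+21+30 = 113
The minimum is 77.
One optimal route: DC → S6 → L1 → Z8 → X3 → DC (or its reverse).

Shortest round trip = 77 min.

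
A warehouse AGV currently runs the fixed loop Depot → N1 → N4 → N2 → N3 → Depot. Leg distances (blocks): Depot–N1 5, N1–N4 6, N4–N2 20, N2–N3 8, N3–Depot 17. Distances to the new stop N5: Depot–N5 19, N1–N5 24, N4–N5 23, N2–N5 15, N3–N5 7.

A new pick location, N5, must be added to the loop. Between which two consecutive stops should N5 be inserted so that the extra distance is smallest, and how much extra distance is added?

Insertion cost between consecutive stops i–j is d(i,N5) + d(N5,j) − d(i,j):
  between Depot and N1: 19 + 24 − 5 = 38
  between N1 and N4: 24 + 23 − 6 = 41
  between N4 and N2: 23 + 15 − 20 = 18
  between N2 and N3: 15 + 7 − 8 = 14
  between N3 and Depot: 7 + 19 − 17 = 9
Cheapest insertion is between N3 and Depot, adding 9.
New total = 56 + 9 = 65.

+9 blocks — insert N5 between N3 and Depot.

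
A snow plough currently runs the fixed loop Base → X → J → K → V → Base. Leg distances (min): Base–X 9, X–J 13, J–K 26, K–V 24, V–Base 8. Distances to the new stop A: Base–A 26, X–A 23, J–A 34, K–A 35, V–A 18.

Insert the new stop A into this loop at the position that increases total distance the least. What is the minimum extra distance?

Adding 29 min by placing A on the K–V leg.

Insertion cost between consecutive stops i–j is d(i,A) + d(A,j) − d(i,j):
  between Base and X: 26 + 23 − 9 = 40
  between X and J: 23 + 34 − 13 = 44
  between J and K: 34 + 35 − 26 = 43
  between K and V: 35 + 18 − 24 = 29
  between V and Base: 18 + 26 − 8 = 36
Cheapest insertion is between K and V, adding 29.
New total = 80 + 29 = 109.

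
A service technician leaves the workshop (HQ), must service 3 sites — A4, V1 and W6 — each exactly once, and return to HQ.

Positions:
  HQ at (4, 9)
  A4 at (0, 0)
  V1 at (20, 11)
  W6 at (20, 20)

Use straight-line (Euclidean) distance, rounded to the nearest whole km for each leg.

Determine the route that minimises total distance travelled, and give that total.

61 km — the shortest possible round trip.

There are 3 distinct closed tours to check (reversals are equivalent).
HQ-A4-V1-W6-HQ: 10+23+9+19 = 61
HQ-A4-W6-V1-HQ: 10+28+9+16 = 63
HQ-V1-A4-W6-HQ: 16+23+28+19 = 86
The minimum is 61.
One optimal route: HQ → A4 → V1 → W6 → HQ (or its reverse).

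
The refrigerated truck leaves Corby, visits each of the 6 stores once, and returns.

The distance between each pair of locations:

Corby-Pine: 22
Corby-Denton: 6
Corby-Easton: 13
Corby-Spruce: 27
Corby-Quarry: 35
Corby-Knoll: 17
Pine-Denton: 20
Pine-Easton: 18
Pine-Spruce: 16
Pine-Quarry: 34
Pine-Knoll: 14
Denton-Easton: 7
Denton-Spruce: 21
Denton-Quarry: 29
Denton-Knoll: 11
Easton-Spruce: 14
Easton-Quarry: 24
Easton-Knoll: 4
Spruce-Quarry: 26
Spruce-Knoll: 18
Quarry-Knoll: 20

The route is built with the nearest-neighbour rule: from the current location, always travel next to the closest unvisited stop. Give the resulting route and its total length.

From Corby: distances to unvisited — Denton=6, Easton=13, Knoll=17, Pine=22, Spruce=27, Quarry=35. Nearest is Denton (6).
From Denton: distances to unvisited — Easton=7, Knoll=11, Pine=20, Spruce=21, Quarry=29. Nearest is Easton (7).
From Easton: distances to unvisited — Knoll=4, Spruce=14, Pine=18, Quarry=24. Nearest is Knoll (4).
From Knoll: distances to unvisited — Pine=14, Spruce=18, Quarry=20. Nearest is Pine (14).
From Pine: distances to unvisited — Spruce=16, Quarry=34. Nearest is Spruce (16).
From Spruce: distances to unvisited — Quarry=26. Nearest is Quarry (26).
Return Quarry→Corby: 35.
Total = 6 + 7 + 4 + 14 + 16 + 26 + 35 = 108.

Nearest-neighbour total = 108; route Corby → Denton → Easton → Knoll → Pine → Spruce → Quarry → Corby.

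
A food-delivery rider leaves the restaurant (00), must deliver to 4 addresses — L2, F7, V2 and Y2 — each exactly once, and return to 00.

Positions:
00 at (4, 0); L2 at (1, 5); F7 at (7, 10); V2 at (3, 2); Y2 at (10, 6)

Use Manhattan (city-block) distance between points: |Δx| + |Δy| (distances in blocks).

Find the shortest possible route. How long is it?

38 blocks — the shortest possible round trip.

With 4 stops there are 4!/2 = 12 distinct round trips (a route and its reverse cost the same).
00 → L2 → F7 → V2 → Y2 → 00: 8+11+12+11+12 = 54
00 → L2 → F7 → Y2 → V2 → 00: 8+11+7+11+3 = 40
00 → L2 → V2 → F7 → Y2 → 00: 8+5+12+7+12 = 44
00 → L2 → V2 → Y2 → F7 → 00: 8+5+11+7+13 = 44
00 → L2 → Y2 → F7 → V2 → 00: 8+10+7+12+3 = 40
00 → L2 → Y2 → V2 → F7 → 00: 8+10+11+12+13 = 54
00 → F7 → L2 → V2 → Y2 → 00: 13+11+5+11+12 = 52
00 → F7 → L2 → Y2 → V2 → 00: 13+11+10+11+3 = 48
00 → F7 → V2 → L2 → Y2 → 00: 13+12+5+10+12 = 52
00 → F7 → Y2 → L2 → V2 → 00: 13+7+10+5+3 = 38
00 → V2 → L2 → F7 → Y2 → 00: 3+5+11+7+12 = 38
00 → V2 → F7 → L2 → Y2 → 00: 3+12+11+10+12 = 48
The minimum is 38.
One optimal route: 00 → F7 → Y2 → L2 → V2 → 00 (or its reverse).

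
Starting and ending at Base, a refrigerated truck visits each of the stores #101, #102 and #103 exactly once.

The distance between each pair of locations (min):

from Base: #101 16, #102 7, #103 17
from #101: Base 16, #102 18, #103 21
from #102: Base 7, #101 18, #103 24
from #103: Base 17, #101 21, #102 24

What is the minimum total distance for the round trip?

There are 3 distinct closed tours to check (reversals are equivalent).
Base → #101 → #102 → #103 → Base: 16+18+24+17 = 75
Base → #101 → #103 → #102 → Base: 16+21+24+7 = 68
Base → #102 → #101 → #103 → Base: 7+18+21+17 = 63
The minimum is 63.
One optimal route: Base → #102 → #101 → #103 → Base (or its reverse).

Minimum total distance: 63 min.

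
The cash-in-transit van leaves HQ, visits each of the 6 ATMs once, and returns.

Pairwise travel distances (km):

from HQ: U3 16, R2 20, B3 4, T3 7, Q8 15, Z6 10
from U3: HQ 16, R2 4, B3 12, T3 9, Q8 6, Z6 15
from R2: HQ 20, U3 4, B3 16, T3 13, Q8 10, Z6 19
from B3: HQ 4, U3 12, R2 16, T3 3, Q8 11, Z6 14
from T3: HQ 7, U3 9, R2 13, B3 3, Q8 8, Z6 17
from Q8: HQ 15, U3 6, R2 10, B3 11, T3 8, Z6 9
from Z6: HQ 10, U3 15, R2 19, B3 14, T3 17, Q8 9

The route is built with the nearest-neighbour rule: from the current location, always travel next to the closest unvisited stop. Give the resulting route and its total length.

From HQ: distances to unvisited — B3=4, T3=7, Z6=10, Q8=15, U3=16, R2=20. Nearest is B3 (4).
From B3: distances to unvisited — T3=3, Q8=11, U3=12, Z6=14, R2=16. Nearest is T3 (3).
From T3: distances to unvisited — Q8=8, U3=9, R2=13, Z6=17. Nearest is Q8 (8).
From Q8: distances to unvisited — U3=6, Z6=9, R2=10. Nearest is U3 (6).
From U3: distances to unvisited — R2=4, Z6=15. Nearest is R2 (4).
From R2: distances to unvisited — Z6=19. Nearest is Z6 (19).
Return Z6→HQ: 10.
Total = 4 + 3 + 8 + 6 + 4 + 19 + 10 = 54.

54 km along HQ → B3 → T3 → Q8 → U3 → R2 → Z6 → HQ.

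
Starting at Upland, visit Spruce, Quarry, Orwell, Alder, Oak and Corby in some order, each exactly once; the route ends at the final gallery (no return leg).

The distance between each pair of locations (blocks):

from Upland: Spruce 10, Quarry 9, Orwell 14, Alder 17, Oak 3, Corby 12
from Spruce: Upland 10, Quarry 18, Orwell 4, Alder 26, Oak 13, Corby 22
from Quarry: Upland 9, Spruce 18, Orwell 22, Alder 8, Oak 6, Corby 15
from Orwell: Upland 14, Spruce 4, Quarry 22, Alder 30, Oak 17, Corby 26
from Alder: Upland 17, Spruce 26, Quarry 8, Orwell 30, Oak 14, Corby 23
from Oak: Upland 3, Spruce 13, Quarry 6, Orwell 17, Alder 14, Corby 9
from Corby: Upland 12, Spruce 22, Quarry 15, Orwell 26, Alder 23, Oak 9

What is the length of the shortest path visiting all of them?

There are 6! = 720 possible orderings.
Upland - Spruce - Quarry - Orwell - Alder - Oak - Corby: 10+18+22+30+14+9 = 103
Upland - Spruce - Quarry - Orwell - Alder - Corby - Oak: 10+18+22+30+23+9 = 112
Upland - Spruce - Quarry - Orwell - Oak - Alder - Corby: 10+18+22+17+14+23 = 104
Upland - Spruce - Quarry - Orwell - Oak - Corby - Alder: 10+18+22+17+9+23 = 99
Upland - Spruce - Quarry - Orwell - Corby - Alder - Oak: 10+18+22+26+23+14 = 113
Upland - Spruce - Quarry - Orwell - Corby - Oak - Alder: 10+18+22+26+9+14 = 99
Upland - Spruce - Quarry - Alder - Orwell - Oak - Corby: 10+18+8+30+17+9 = 92
Upland - Spruce - Quarry - Alder - Orwell - Corby - Oak: 10+18+8+30+26+9 = 101
… (712 more)
Upland - Spruce - Orwell - Oak - Corby - Quarry - Alder: 10+4+17+9+15+8 = 63  ← best
The minimum is 63.
One shortest path: Upland → Spruce → Orwell → Oak → Corby → Quarry → Alder.

Shortest open route: 63 blocks.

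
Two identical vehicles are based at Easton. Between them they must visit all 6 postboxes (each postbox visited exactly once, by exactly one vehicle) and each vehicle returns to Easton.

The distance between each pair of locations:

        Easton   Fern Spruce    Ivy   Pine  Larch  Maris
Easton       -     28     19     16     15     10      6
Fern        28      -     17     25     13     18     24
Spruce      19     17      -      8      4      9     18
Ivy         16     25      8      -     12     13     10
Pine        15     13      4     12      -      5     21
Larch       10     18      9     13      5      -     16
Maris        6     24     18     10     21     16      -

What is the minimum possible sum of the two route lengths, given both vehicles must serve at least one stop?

81 — the smallest possible combined total.

There are 2^5 − 1 = 31 ways to divide the 6 stops into two non-empty groups. For each, the best each vehicle can do is its own shortest tour through its group:
  {Fern} + {Spruce, Ivy, Pine, Larch, Maris}: 56 + 43 = 99
  {Spruce} + {Fern, Ivy, Pine, Larch, Maris}: 38 + 69 = 107
  {Fern, Spruce} + {Ivy, Pine, Larch, Maris}: 64 + 43 = 107
  {Ivy} + {Fern, Spruce, Pine, Larch, Maris}: 32 + 66 = 98
  {Fern, Ivy} + {Spruce, Pine, Larch, Maris}: 69 + 43 = 112
  {Spruce, Ivy} + {Fern, Pine, Larch, Maris}: 43 + 58 = 101
  … (31 splits in total)
  {Fern, Spruce, Ivy, Pine, Larch} + {Maris}: 69 + 12 = 81  ← best
Best: vehicle 1 Easton → Ivy → Spruce → Fern → Pine → Larch → Easton = 69; vehicle 2 Easton → Maris → Easton = 12; combined 81.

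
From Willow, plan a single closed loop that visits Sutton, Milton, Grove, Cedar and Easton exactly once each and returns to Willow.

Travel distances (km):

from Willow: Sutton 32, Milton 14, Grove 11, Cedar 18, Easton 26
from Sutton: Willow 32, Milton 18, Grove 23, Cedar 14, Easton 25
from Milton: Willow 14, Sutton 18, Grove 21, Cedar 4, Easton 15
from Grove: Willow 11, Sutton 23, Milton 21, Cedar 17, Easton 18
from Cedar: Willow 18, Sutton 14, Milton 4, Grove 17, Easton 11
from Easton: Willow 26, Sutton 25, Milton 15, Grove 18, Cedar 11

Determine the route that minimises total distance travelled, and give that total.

With 5 stops there are 5!/2 = 60 distinct round trips (a route and its reverse cost the same).
Willow→Sutton→Milton→Grove→Cedar→Easton→Willow: 32+18+21+17+11+26 = 125
Willow→Sutton→Milton→Grove→Easton→Cedar→Willow: 32+18+21+18+11+18 = 118
Willow→Sutton→Milton→Cedar→Grove→Easton→Willow: 32+18+4+17+18+26 = 115
Willow→Sutton→Milton→Cedar→Easton→Grove→Willow: 32+18+4+11+18+11 = 94
Willow→Sutton→Milton→Easton→Grove→Cedar→Willow: 32+18+15+18+17+18 = 118
Willow→Sutton→Milton→Easton→Cedar→Grove→Willow: 32+18+15+11+17+11 = 104
Willow→Sutton→Grove→Milton→Cedar→Easton→Willow: 32+23+21+4+11+26 = 117
Willow→Sutton→Grove→Milton→Easton→Cedar→Willow: 32+23+21+15+11+18 = 120
Willow→Sutton→Grove→Cedar→Milton→Easton→Willow: 32+23+17+4+15+26 = 117
Willow→Sutton→Grove→Cedar→Easton→Milton→Willow: 32+23+17+11+15+14 = 112
Willow→Sutton→Grove→Easton→Milton→Cedar→Willow: 32+23+18+15+4+18 = 110
Willow→Sutton→Grove→Easton→Cedar→Milton→Willow: 32+23+18+11+4+14 = 102
Willow→Sutton→Cedar→Milton→Grove→Easton→Willow: 32+14+4+21+18+26 = 115
Willow→Sutton→Cedar→Milton→Easton→Grove→Willow: 32+14+4+15+18+11 = 94
… (46 more)
Willow→Milton→Sutton→Cedar→Easton→Grove→Willow: 14+18+14+11+18+11 = 86  ← best
The minimum is 86.
One optimal route: Willow → Milton → Sutton → Cedar → Easton → Grove → Willow (or its reverse).

Shortest round trip = 86 km.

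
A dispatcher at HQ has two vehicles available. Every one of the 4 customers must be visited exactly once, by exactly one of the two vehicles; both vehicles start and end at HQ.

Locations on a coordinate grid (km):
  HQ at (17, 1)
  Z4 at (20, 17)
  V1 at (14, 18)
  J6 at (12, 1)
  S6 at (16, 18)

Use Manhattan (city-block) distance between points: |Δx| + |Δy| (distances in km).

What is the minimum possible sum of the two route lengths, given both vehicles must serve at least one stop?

Check every non-empty split of the stops between the two vehicles; for each half take its own optimal tour:
  {Z4} + {V1, J6, S6}: 38 + 44 = 82
  {V1} + {Z4, J6, S6}: 40 + 50 = 90
  {Z4, V1} + {J6, S6}: 46 + 44 = 90
  {J6} + {Z4, V1, S6}: 10 + 46 = 56
  {Z4, J6} + {V1, S6}: 48 + 40 = 88
  {V1, J6} + {Z4, S6}: 44 + 42 = 86
  … (7 splits in total)
Best: vehicle 1 HQ → J6 → HQ = 10; vehicle 2 HQ → Z4 → V1 → S6 → HQ = 46; combined 56.

Minimum combined distance: 56 km.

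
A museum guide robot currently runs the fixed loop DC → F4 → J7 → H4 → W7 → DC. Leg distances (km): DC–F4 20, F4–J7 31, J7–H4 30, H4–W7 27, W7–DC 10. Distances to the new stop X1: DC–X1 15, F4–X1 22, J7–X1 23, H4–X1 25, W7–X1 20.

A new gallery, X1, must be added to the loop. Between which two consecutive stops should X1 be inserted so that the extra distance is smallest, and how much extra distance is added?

Minimum extra distance: 14 km, inserting X1 between F4 and J7.

Insertion cost between consecutive stops i–j is d(i,X1) + d(X1,j) − d(i,j):
  between DC and F4: 15 + 22 − 20 = 17
  between F4 and J7: 22 + 23 − 31 = 14
  between J7 and H4: 23 + 25 − 30 = 18
  between H4 and W7: 25 + 20 − 27 = 18
  between W7 and DC: 20 + 15 − 10 = 25
Cheapest insertion is between F4 and J7, adding 14.
New total = 118 + 14 = 132.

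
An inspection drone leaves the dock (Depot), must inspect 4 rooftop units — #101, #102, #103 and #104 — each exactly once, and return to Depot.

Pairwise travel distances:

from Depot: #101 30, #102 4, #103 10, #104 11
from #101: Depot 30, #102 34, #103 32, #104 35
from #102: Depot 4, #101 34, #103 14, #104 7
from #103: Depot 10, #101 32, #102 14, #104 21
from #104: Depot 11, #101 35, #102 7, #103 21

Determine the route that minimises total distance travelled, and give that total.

88 — the shortest possible round trip.

There are 12 distinct closed tours to check (reversals are equivalent).
Depot → #101 → #102 → #103 → #104 → Depot: 30+34+14+21+11 = 110
Depot → #101 → #102 → #104 → #103 → Depot: 30+34+7+21+10 = 102
Depot → #101 → #103 → #102 → #104 → Depot: 30+32+14+7+11 = 94
Depot → #101 → #103 → #104 → #102 → Depot: 30+32+21+7+4 = 94
Depot → #101 → #104 → #102 → #103 → Depot: 30+35+7+14+10 = 96
Depot → #101 → #104 → #103 → #102 → Depot: 30+35+21+14+4 = 104
Depot → #102 → #101 → #103 → #104 → Depot: 4+34+32+21+11 = 102
Depot → #102 → #101 → #104 → #103 → Depot: 4+34+35+21+10 = 104
Depot → #102 → #103 → #101 → #104 → Depot: 4+14+32+35+11 = 96
Depot → #102 → #104 → #101 → #103 → Depot: 4+7+35+32+10 = 88
Depot → #103 → #101 → #102 → #104 → Depot: 10+32+34+7+11 = 94
Depot → #103 → #102 → #101 → #104 → Depot: 10+14+34+35+11 = 104
The minimum is 88.
One optimal route: Depot → #102 → #104 → #101 → #103 → Depot (or its reverse).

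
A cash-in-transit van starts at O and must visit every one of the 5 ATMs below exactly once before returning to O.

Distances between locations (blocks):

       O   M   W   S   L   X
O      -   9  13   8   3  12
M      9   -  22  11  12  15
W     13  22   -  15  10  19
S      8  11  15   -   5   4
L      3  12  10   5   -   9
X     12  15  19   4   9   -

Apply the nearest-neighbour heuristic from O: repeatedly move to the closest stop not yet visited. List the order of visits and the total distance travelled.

From O: distances to unvisited — L=3, S=8, M=9, X=12, W=13. Nearest is L (3).
From L: distances to unvisited — S=5, X=9, W=10, M=12. Nearest is S (5).
From S: distances to unvisited — X=4, M=11, W=15. Nearest is X (4).
From X: distances to unvisited — M=15, W=19. Nearest is M (15).
From M: distances to unvisited — W=22. Nearest is W (22).
Return W→O: 13.
Total = 3 + 5 + 4 + 15 + 22 + 13 = 62.

Total distance 62 blocks via the nearest-neighbour route O → L → S → X → M → W → O.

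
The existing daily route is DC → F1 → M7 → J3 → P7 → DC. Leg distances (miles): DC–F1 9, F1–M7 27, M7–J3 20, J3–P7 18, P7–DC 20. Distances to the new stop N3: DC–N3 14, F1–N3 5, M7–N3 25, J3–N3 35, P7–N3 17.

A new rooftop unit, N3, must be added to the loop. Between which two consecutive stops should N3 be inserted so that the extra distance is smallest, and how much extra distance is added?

Insertion cost between consecutive stops i–j is d(i,N3) + d(N3,j) − d(i,j):
  between DC and F1: 14 + 5 − 9 = 10
  between F1 and M7: 5 + 25 − 27 = 3
  between M7 and J3: 25 + 35 − 20 = 40
  between J3 and P7: 35 + 17 − 18 = 34
  between P7 and DC: 17 + 14 − 20 = 11
Cheapest insertion is between F1 and M7, adding 3.
New total = 94 + 3 = 97.

Minimum extra distance: 3 miles, inserting N3 between F1 and M7.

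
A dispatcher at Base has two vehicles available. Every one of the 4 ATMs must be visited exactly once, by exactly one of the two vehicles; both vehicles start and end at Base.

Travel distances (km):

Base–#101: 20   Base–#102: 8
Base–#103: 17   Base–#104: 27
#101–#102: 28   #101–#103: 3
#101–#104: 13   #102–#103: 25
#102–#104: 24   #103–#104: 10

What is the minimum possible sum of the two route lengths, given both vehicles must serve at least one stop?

Try each way of splitting the stops between the two vehicles (each non-empty) and, for each split, find the best tour for each vehicle:
  {#101} + {#102, #103, #104}: 40 + 59 = 99
  {#102} + {#101, #103, #104}: 16 + 60 = 76
  {#101, #102} + {#103, #104}: 56 + 54 = 110
  {#103} + {#101, #102, #104}: 34 + 65 = 99
  {#101, #103} + {#102, #104}: 40 + 59 = 99
  {#102, #103} + {#101, #104}: 50 + 60 = 110
  … (7 splits in total)
Best: vehicle 1 Base → #102 → Base = 16; vehicle 2 Base → #101 → #103 → #104 → Base = 60; combined 76.

Minimum combined distance: 76 km.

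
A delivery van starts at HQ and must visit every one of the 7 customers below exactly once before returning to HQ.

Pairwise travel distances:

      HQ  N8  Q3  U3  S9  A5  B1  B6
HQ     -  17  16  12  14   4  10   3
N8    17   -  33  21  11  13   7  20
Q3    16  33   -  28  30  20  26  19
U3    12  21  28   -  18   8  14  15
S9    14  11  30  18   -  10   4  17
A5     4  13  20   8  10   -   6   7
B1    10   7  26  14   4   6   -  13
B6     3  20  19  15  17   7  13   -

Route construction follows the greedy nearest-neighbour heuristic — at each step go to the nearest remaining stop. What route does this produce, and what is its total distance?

From HQ: distances to unvisited — B6=3, A5=4, B1=10, U3=12, S9=14, Q3=16, N8=17. Nearest is B6 (3).
From B6: distances to unvisited — A5=7, B1=13, U3=15, S9=17, Q3=19, N8=20. Nearest is A5 (7).
From A5: distances to unvisited — B1=6, U3=8, S9=10, N8=13, Q3=20. Nearest is B1 (6).
From B1: distances to unvisited — S9=4, N8=7, U3=14, Q3=26. Nearest is S9 (4).
From S9: distances to unvisited — N8=11, U3=18, Q3=30. Nearest is N8 (11).
From N8: distances to unvisited — U3=21, Q3=33. Nearest is U3 (21).
From U3: distances to unvisited — Q3=28. Nearest is Q3 (28).
Return Q3→HQ: 16.
Total = 3 + 7 + 6 + 4 + 11 + 21 + 28 + 16 = 96.

Nearest-neighbour total = 96; route HQ → B6 → A5 → B1 → S9 → N8 → U3 → Q3 → HQ.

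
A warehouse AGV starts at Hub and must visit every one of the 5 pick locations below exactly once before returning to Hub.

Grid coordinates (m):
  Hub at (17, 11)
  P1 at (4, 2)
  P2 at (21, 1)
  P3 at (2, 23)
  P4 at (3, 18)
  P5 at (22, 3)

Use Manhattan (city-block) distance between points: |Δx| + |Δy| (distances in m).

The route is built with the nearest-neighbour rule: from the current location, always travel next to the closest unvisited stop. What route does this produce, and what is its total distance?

At Hub the remaining stops are P5 13, P2 14, P4 21, P1 22, P3 27; go to P5.
At P5 the remaining stops are P2 3, P1 19, P4 34, P3 40; go to P2.
At P2 the remaining stops are P1 18, P4 35, P3 41; go to P1.
At P1 the remaining stops are P4 17, P3 23; go to P4.
At P4 the remaining stops are P3 6; go to P3.
Return P3→Hub: 27.
Total = 13 + 3 + 18 + 17 + 6 + 27 = 84.

Nearest-neighbour total = 84 m; route Hub → P5 → P2 → P1 → P4 → P3 → Hub.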